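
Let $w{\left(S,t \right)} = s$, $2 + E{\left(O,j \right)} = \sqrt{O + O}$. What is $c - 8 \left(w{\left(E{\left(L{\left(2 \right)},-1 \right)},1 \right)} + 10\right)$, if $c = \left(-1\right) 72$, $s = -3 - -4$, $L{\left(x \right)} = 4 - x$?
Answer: $-160$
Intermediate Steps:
$E{\left(O,j \right)} = -2 + \sqrt{2} \sqrt{O}$ ($E{\left(O,j \right)} = -2 + \sqrt{O + O} = -2 + \sqrt{2 O} = -2 + \sqrt{2} \sqrt{O}$)
$s = 1$ ($s = -3 + 4 = 1$)
$w{\left(S,t \right)} = 1$
$c = -72$
$c - 8 \left(w{\left(E{\left(L{\left(2 \right)},-1 \right)},1 \right)} + 10\right) = -72 - 8 \left(1 + 10\right) = -72 - 8 \cdot 11 = -72 - 88 = -160$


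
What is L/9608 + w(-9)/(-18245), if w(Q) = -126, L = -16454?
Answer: -149496311/87648980 ≈ -1.7056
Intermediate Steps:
L/9608 + w(-9)/(-18245) = -16454/9608 - 126/(-18245) = -16454*1/9608 - 126*(-1/18245) = -8227/4804 + 126/18245 = -149496311/87648980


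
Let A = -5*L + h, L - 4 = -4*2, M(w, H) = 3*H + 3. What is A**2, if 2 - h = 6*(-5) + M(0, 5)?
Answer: 1156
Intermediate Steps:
M(w, H) = 3 + 3*H
L = -4 (L = 4 - 4*2 = 4 - 8 = -4)
h = 14 (h = 2 - (6*(-5) + (3 + 3*5)) = 2 - (-30 + (3 + 15)) = 2 - (-30 + 18) = 2 - 1*(-12) = 2 + 12 = 14)
A = 34 (A = -5*(-4) + 14 = 20 + 14 = 34)
A**2 = 34**2 = 1156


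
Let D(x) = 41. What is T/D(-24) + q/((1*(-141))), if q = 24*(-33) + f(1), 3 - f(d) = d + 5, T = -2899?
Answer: -125388/1927 ≈ -65.069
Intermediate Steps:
f(d) = -2 - d (f(d) = 3 - (d + 5) = 3 - (5 + d) = 3 + (-5 - d) = -2 - d)
q = -795 (q = 24*(-33) + (-2 - 1*1) = -792 + (-2 - 1) = -792 - 3 = -795)
T/D(-24) + q/((1*(-141))) = -2899/41 - 795/(1*(-141)) = -2899*1/41 - 795/(-141) = -2899/41 - 795*(-1/141) = -2899/41 + 265/47 = -125388/1927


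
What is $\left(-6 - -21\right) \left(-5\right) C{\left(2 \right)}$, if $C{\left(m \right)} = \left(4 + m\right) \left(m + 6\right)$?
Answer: $-3600$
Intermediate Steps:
$C{\left(m \right)} = \left(4 + m\right) \left(6 + m\right)$
$\left(-6 - -21\right) \left(-5\right) C{\left(2 \right)} = \left(-6 - -21\right) \left(-5\right) \left(24 + 2^{2} + 10 \cdot 2\right) = \left(-6 + 21\right) \left(-5\right) \left(24 + 4 + 20\right) = 15 \left(-5\right) 48 = \left(-75\right) 48 = -3600$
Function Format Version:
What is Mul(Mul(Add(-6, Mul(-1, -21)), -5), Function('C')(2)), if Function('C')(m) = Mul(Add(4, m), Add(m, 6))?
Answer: -3600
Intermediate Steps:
Function('C')(m) = Mul(Add(4, m), Add(6, m))
Mul(Mul(Add(-6, Mul(-1, -21)), -5), Function('C')(2)) = Mul(Mul(Add(-6, Mul(-1, -21)), -5), Add(24, Pow(2, 2), Mul(10, 2))) = Mul(Mul(Add(-6, 21), -5), Add(24, 4, 20)) = Mul(Mul(15, -5), 48) = Mul(-75, 48) = -3600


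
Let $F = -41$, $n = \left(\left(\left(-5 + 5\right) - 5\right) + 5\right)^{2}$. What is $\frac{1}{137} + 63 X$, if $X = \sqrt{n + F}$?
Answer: $\frac{1}{137} + 63 i \sqrt{41} \approx 0.0072993 + 403.4 i$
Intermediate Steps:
$n = 0$ ($n = \left(\left(0 - 5\right) + 5\right)^{2} = \left(-5 + 5\right)^{2} = 0^{2} = 0$)
$X = i \sqrt{41}$ ($X = \sqrt{0 - 41} = \sqrt{-41} = i \sqrt{41} \approx 6.4031 i$)
$\frac{1}{137} + 63 X = \frac{1}{137} + 63 i \sqrt{41}$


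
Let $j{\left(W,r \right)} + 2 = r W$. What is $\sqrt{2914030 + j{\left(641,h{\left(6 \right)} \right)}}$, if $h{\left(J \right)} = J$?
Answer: $\sqrt{2917874} \approx 1708.2$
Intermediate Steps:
$j{\left(W,r \right)} = -2 + W r$ ($j{\left(W,r \right)} = -2 + r W = -2 + W r$)
$\sqrt{2914030 + j{\left(641,h{\left(6 \right)} \right)}} = \sqrt{2914030 + \left(-2 + 641 \cdot 6\right)} = \sqrt{2914030 + \left(-2 + 3846\right)} = \sqrt{2914030 + 3844} = \sqrt{2917874}$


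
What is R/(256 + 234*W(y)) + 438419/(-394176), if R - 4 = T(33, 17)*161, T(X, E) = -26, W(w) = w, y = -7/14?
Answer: -1709384273/54790464 ≈ -31.199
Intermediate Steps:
y = -½ (y = -7*1/14 = -½ ≈ -0.50000)
R = -4182 (R = 4 - 26*161 = 4 - 4186 = -4182)
R/(256 + 234*W(y)) + 438419/(-394176) = -4182/(256 + 234*(-½)) + 438419/(-394176) = -4182/(256 - 117) + 438419*(-1/394176) = -4182/139 - 438419/394176 = -1709384273/54790464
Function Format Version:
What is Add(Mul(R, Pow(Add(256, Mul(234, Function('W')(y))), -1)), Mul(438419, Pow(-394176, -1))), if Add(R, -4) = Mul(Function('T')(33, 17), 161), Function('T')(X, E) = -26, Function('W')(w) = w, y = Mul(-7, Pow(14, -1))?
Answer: Rational(-1709384273, 54790464) ≈ -31.199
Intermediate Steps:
y = Rational(-1, 2) (y = Mul(-7, Rational(1, 14)) = Rational(-1, 2) ≈ -0.50000)
R = -4182 (R = Add(4, Mul(-26, 161)) = Add(4, -4186) = -4182)
Add(Mul(R, Pow(Add(256, Mul(234, Function('W')(y))), -1)), Mul(438419, Pow(-394176, -1))) = Add(Mul(-4182, Pow(Add(256, Mul(234, Rational(-1, 2))), -1)), Mul(438419, Pow(-394176, -1))) = Add(Mul(-4182, Pow(Add(256, -117), -1)), Mul(438419, Rational(-1, 394176))) = Add(Mul(-4182, Pow(139, -1)), Rational(-438419, 394176)) = Add(Mul(-4182, Rational(1, 139)), Rational(-438419, 394176)) = Add(Rational(-4182, 139), Rational(-438419, 394176)) = Rational(-1709384273, 54790464)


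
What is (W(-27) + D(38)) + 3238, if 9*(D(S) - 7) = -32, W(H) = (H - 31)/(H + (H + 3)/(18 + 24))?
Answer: 5634043/1737 ≈ 3243.5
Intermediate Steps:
W(H) = (-31 + H)/(1/14 + 43*H/42) (W(H) = (-31 + H)/(H + (3 + H)/42) = (-31 + H)/(H + (3 + H)*(1/42)) = (-31 + H)/(H + (1/14 + H/42)) = (-31 + H)/(1/14 + 43*H/42))
D(S) = 31/9 (D(S) = 7 + (⅑)*(-32) = 7 - 32/9 = 31/9)
(W(-27) + D(38)) + 3238 = (42*(-31 - 27)/(3 + 43*(-27)) + 31/9) + 3238 = (42*(-58)/(3 - 1161) + 31/9) + 3238 = (42*(-58)/(-1158) + 31/9) + 3238 = (42*(-1/1158)*(-58) + 31/9) + 3238 = (406/193 + 31/9) + 3238 = 9637/1737 + 3238 = 5634043/1737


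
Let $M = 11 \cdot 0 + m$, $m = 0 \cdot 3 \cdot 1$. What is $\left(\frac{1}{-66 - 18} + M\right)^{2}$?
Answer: $\frac{1}{7056} \approx 0.00014172$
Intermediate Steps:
$m = 0$ ($m = 0 \cdot 1 = 0$)
$M = 0$ ($M = 11 \cdot 0 + 0 = 0 + 0 = 0$)
$\left(\frac{1}{-66 - 18} + M\right)^{2} = \left(\frac{1}{-66 - 18} + 0\right)^{2} = \left(\frac{1}{-84} + 0\right)^{2} = \left(- \frac{1}{84} + 0\right)^{2} = \left(- \frac{1}{84}\right)^{2} = \frac{1}{7056}$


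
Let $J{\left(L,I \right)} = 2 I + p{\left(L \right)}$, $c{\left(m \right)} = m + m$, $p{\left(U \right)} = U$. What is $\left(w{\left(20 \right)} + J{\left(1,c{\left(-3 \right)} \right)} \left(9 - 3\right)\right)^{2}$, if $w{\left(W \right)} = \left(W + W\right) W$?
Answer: $538756$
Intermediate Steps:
$c{\left(m \right)} = 2 m$
$J{\left(L,I \right)} = L + 2 I$ ($J{\left(L,I \right)} = 2 I + L = L + 2 I$)
$w{\left(W \right)} = 2 W^{2}$ ($w{\left(W \right)} = 2 W W = 2 W^{2}$)
$\left(w{\left(20 \right)} + J{\left(1,c{\left(-3 \right)} \right)} \left(9 - 3\right)\right)^{2} = \left(2 \cdot 20^{2} + \left(1 + 2 \cdot 2 \left(-3\right)\right) \left(9 - 3\right)\right)^{2} = \left(2 \cdot 400 + \left(1 + 2 \left(-6\right)\right) 6\right)^{2} = \left(800 + \left(1 - 12\right) 6\right)^{2} = \left(800 - 66\right)^{2} = 734^{2} = 538756$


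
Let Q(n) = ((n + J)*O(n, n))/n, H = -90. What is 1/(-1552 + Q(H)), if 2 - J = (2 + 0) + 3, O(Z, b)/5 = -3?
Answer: -2/3135 ≈ -0.00063796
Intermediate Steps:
O(Z, b) = -15 (O(Z, b) = 5*(-3) = -15)
J = -3 (J = 2 - ((2 + 0) + 3) = 2 - (2 + 3) = 2 - 1*5 = 2 - 5 = -3)
Q(n) = (45 - 15*n)/n (Q(n) = ((n - 3)*(-15))/n = ((-3 + n)*(-15))/n = (45 - 15*n)/n)
1/(-1552 + Q(H)) = 1/(-1552 + (-15 + 45/(-90))) = 1/(-1552 + (-15 + 45*(-1/90))) = 1/(-1552 + (-15 - 1/2)) = 1/(-1552 - 31/2) = 1/(-3135/2) = -2/3135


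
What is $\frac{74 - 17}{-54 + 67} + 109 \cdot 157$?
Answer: $\frac{222526}{13} \approx 17117.0$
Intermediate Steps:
$\frac{74 - 17}{-54 + 67} + 109 \cdot 157 = \frac{57}{13} + 17113 = \frac{222526}{13}$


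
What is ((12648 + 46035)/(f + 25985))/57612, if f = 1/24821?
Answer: 485523581/12386074665944 ≈ 3.9199e-5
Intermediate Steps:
f = 1/24821 ≈ 4.0288e-5
((12648 + 46035)/(f + 25985))/57612 = ((12648 + 46035)/(1/24821 + 25985))/57612 = (58683/(644973686/24821))*(1/57612) = (58683*(24821/644973686))*(1/57612) = (1456570743/644973686)*(1/57612) = 485523581/12386074665944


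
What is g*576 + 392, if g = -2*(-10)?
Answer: 11912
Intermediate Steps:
g = 20
g*576 + 392 = 20*576 + 392 = 11520 + 392 = 11912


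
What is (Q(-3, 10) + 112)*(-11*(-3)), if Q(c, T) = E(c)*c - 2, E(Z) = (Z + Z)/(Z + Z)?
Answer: 3531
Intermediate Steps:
E(Z) = 1 (E(Z) = (2*Z)/((2*Z)) = (2*Z)*(1/(2*Z)) = 1)
Q(c, T) = -2 + c (Q(c, T) = 1*c - 2 = c - 2 = -2 + c)
(Q(-3, 10) + 112)*(-11*(-3)) = ((-2 - 3) + 112)*(-11*(-3)) = (-5 + 112)*33 = 107*33 = 3531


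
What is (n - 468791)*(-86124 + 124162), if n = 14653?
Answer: -17274501244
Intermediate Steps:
(n - 468791)*(-86124 + 124162) = (14653 - 468791)*(-86124 + 124162) = -454138*38038 = -17274501244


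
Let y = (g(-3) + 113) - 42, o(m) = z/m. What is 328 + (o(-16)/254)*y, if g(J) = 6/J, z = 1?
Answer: 1332923/4064 ≈ 327.98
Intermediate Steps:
o(m) = 1/m
y = 69 (y = (6/(-3) + 113) - 42 = (6*(-⅓) + 113) - 42 = (-2 + 113) - 42 = 111 - 42 = 69)
328 + (o(-16)/254)*y = 328 + (1/(-16*254))*69 = 328 - 1/16*1/254*69 = 328 - 1/4064*69 = 328 - 69/4064 = 1332923/4064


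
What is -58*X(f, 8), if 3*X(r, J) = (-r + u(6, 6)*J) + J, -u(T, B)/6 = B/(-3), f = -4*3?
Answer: -6728/3 ≈ -2242.7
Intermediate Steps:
f = -12
u(T, B) = 2*B (u(T, B) = -6*B/(-3) = -6*B*(-1)/3 = -(-2)*B = 2*B)
X(r, J) = -r/3 + 13*J/3 (X(r, J) = ((-r + (2*6)*J) + J)/3 = ((-r + 12*J) + J)/3 = (-r + 13*J)/3 = -r/3 + 13*J/3)
-58*X(f, 8) = -58*(-1/3*(-12) + (13/3)*8) = -58*(4 + 104/3) = -58*116/3 = -6728/3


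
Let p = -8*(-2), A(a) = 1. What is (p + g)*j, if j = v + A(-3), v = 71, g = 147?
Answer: 11736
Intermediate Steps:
j = 72 (j = 71 + 1 = 72)
p = 16
(p + g)*j = (16 + 147)*72 = 163*72 = 11736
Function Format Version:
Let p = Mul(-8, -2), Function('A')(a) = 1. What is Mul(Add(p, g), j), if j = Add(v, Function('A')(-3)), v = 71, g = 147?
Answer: 11736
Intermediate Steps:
j = 72 (j = Add(71, 1) = 72)
p = 16
Mul(Add(p, g), j) = Mul(Add(16, 147), 72) = Mul(163, 72) = 11736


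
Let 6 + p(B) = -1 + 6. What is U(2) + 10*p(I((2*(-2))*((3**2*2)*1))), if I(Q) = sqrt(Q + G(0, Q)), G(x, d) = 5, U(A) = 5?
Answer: -5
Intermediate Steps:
I(Q) = sqrt(5 + Q) (I(Q) = sqrt(Q + 5) = sqrt(5 + Q))
p(B) = -1 (p(B) = -6 + (-1 + 6) = -6 + 5 = -1)
U(2) + 10*p(I((2*(-2))*((3**2*2)*1))) = 5 + 10*(-1) = 5 - 10 = -5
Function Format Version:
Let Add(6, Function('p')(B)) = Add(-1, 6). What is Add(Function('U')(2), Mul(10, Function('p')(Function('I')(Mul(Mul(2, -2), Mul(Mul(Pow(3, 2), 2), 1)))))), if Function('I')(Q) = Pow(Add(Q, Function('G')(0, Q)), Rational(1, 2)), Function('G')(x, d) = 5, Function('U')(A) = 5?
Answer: -5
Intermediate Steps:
Function('I')(Q) = Pow(Add(5, Q), Rational(1, 2)) (Function('I')(Q) = Pow(Add(Q, 5), Rational(1, 2)) = Pow(Add(5, Q), Rational(1, 2)))
Function('p')(B) = -1 (Function('p')(B) = Add(-6, Add(-1, 6)) = Add(-6, 5) = -1)
Add(Function('U')(2), Mul(10, Function('p')(Function('I')(Mul(Mul(2, -2), Mul(Mul(Pow(3, 2), 2), 1)))))) = Add(5, Mul(10, -1)) = Add(5, -10) = -5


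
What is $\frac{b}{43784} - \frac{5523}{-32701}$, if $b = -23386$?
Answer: $- \frac{261463277}{715890292} \approx -0.36523$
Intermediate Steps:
$\frac{b}{43784} - \frac{5523}{-32701} = - \frac{23386}{43784} - \frac{5523}{-32701} = \left(-23386\right) \frac{1}{43784} - - \frac{5523}{32701} = - \frac{11693}{21892} + \frac{5523}{32701} = - \frac{261463277}{715890292}$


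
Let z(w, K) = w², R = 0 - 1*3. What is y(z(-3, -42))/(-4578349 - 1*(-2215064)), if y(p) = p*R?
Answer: 27/2363285 ≈ 1.1425e-5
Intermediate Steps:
R = -3 (R = 0 - 3 = -3)
y(p) = -3*p (y(p) = p*(-3) = -3*p)
y(z(-3, -42))/(-4578349 - 1*(-2215064)) = (-3*(-3)²)/(-4578349 - 1*(-2215064)) = (-3*9)/(-4578349 + 2215064) = -27/(-2363285) = -27*(-1/2363285) = 27/2363285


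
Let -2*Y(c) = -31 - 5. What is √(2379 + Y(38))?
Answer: √2397 ≈ 48.959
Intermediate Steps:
Y(c) = 18 (Y(c) = -(-31 - 5)/2 = -½*(-36) = 18)
√(2379 + Y(38)) = √(2379 + 18) = √2397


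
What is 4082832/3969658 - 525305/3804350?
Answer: 122247642941/137290621930 ≈ 0.89043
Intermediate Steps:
4082832/3969658 - 525305/3804350 = 4082832*(1/3969658) - 525305*1/3804350 = 2041416/1984829 - 9551/69170 = 122247642941/137290621930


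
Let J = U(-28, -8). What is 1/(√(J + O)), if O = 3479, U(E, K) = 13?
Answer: √97/582 ≈ 0.016922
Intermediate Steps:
J = 13
1/(√(J + O)) = 1/(√(13 + 3479)) = 1/(√3492) = 1/(6*√97) = √97/582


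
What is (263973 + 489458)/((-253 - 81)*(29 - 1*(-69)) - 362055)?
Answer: -753431/394787 ≈ -1.9084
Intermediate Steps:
(263973 + 489458)/((-253 - 81)*(29 - 1*(-69)) - 362055) = 753431/(-334*(29 + 69) - 362055) = 753431/(-334*98 - 362055) = 753431/(-32732 - 362055) = 753431/(-394787) = 753431*(-1/394787) = -753431/394787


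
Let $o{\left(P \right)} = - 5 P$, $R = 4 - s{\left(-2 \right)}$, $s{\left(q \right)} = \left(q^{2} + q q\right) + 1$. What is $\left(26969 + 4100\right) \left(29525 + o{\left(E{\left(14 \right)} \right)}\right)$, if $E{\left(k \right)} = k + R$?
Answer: $915914120$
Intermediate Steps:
$s{\left(q \right)} = 1 + 2 q^{2}$ ($s{\left(q \right)} = \left(q^{2} + q^{2}\right) + 1 = 2 q^{2} + 1 = 1 + 2 q^{2}$)
$R = -5$ ($R = 4 - \left(1 + 2 \left(-2\right)^{2}\right) = 4 - \left(1 + 2 \cdot 4\right) = 4 - \left(1 + 8\right) = 4 - 9 = -5$)
$E{\left(k \right)} = -5 + k$ ($E{\left(k \right)} = k - 5 = -5 + k$)
$\left(26969 + 4100\right) \left(29525 + o{\left(E{\left(14 \right)} \right)}\right) = \left(26969 + 4100\right) \left(29525 - 5 \left(-5 + 14\right)\right) = 31069 \left(29525 - 45\right) = 31069 \cdot 29480 = 915914120$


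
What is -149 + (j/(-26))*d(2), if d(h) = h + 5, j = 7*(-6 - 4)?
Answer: -1692/13 ≈ -130.15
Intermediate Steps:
j = -70 (j = 7*(-10) = -70)
d(h) = 5 + h
-149 + (j/(-26))*d(2) = -149 + (-70/(-26))*(5 + 2) = -149 - 70*(-1/26)*7 = -149 + (35/13)*7 = -149 + 245/13 = -1692/13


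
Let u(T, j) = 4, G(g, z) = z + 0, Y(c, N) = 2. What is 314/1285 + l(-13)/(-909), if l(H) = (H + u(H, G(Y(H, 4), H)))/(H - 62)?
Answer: 475453/1946775 ≈ 0.24423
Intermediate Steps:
G(g, z) = z
l(H) = (4 + H)/(-62 + H) (l(H) = (H + 4)/(H - 62) = (4 + H)/(-62 + H))
314/1285 + l(-13)/(-909) = 314/1285 + ((4 - 13)/(-62 - 13))/(-909) = 314*(1/1285) + (-9/(-75))*(-1/909) = 314/1285 - 1/75*(-9)*(-1/909) = 314/1285 + (3/25)*(-1/909) = 314/1285 - 1/7575 = 475453/1946775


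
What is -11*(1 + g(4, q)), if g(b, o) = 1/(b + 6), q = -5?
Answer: -121/10 ≈ -12.100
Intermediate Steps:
g(b, o) = 1/(6 + b)
-11*(1 + g(4, q)) = -11*(1 + 1/(6 + 4)) = -11*(1 + 1/10) = -11*(1 + ⅒) = -11*11/10 = -121/10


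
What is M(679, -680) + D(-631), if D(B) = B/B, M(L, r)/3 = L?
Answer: 2038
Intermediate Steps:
M(L, r) = 3*L
D(B) = 1
M(679, -680) + D(-631) = 3*679 + 1 = 2037 + 1 = 2038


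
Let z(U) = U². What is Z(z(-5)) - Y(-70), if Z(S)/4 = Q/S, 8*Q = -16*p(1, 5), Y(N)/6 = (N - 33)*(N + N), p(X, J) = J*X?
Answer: -432608/5 ≈ -86522.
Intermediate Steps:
Y(N) = 12*N*(-33 + N) (Y(N) = 6*((N - 33)*(N + N)) = 6*((-33 + N)*(2*N)) = 6*(2*N*(-33 + N)) = 12*N*(-33 + N))
Q = -10 (Q = (-80)/8 = (-16*5)/8 = (⅛)*(-80) = -10)
Z(S) = -40/S (Z(S) = 4*(-10/S) = -40/S)
Z(z(-5)) - Y(-70) = -40/((-5)²) - 12*(-70)*(-33 - 70) = -40/25 - 12*(-70)*(-103) = -40*1/25 - 1*86520 = -8/5 - 86520 = -432608/5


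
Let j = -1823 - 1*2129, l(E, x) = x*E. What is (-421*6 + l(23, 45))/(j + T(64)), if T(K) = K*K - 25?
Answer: -213/17 ≈ -12.529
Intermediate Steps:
l(E, x) = E*x
T(K) = -25 + K² (T(K) = K² - 25 = -25 + K²)
j = -3952 (j = -1823 - 2129 = -3952)
(-421*6 + l(23, 45))/(j + T(64)) = (-421*6 + 23*45)/(-3952 + (-25 + 64²)) = (-2526 + 1035)/(-3952 + (-25 + 4096)) = -1491/(-3952 + 4071) = -1491/119 = -1491*1/119 = -213/17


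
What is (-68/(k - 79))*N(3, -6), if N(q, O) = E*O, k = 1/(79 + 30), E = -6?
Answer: 44472/1435 ≈ 30.991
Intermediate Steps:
k = 1/109 ≈ 0.0091743
N(q, O) = -6*O
(-68/(k - 79))*N(3, -6) = (-68/(1/109 - 79))*(-6*(-6)) = (-68/(-8610/109))*36 = -109/8610*(-68)*36 = (3706/4305)*36 = 44472/1435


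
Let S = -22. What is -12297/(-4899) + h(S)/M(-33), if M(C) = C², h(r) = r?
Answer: 402535/161667 ≈ 2.4899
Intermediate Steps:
-12297/(-4899) + h(S)/M(-33) = -12297/(-4899) - 22/((-33)²) = -12297*(-1/4899) - 22/1089 = 4099/1633 - 22*1/1089 = 4099/1633 - 2/99 = 402535/161667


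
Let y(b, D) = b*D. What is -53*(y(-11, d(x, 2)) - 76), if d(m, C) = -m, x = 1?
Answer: 3445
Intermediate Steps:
y(b, D) = D*b
-53*(y(-11, d(x, 2)) - 76) = -53*(-1*1*(-11) - 76) = -53*(-1*(-11) - 76) = -53*(11 - 76) = -53*(-65) = 3445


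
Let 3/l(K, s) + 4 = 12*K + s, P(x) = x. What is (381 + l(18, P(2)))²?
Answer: 6648282369/45796 ≈ 1.4517e+5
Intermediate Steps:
l(K, s) = 3/(-4 + s + 12*K) (l(K, s) = 3/(-4 + (12*K + s)) = 3/(-4 + (s + 12*K)) = 3/(-4 + s + 12*K))
(381 + l(18, P(2)))² = (381 + 3/(-4 + 2 + 12*18))² = (381 + 3/(-4 + 2 + 216))² = (381 + 3/214)² = (81537/214)² = 6648282369/45796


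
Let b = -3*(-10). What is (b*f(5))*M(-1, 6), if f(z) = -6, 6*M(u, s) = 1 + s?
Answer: -210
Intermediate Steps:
b = 30
M(u, s) = 1/6 + s/6 (M(u, s) = (1 + s)/6 = 1/6 + s/6)
(b*f(5))*M(-1, 6) = (30*(-6))*(1/6 + (1/6)*6) = -180*(1/6 + 1) = -180*7/6 = -210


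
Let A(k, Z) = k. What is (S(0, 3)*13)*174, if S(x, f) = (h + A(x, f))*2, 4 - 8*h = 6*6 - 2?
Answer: -16965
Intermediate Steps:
h = -15/4 (h = ½ - (6*6 - 2)/8 = ½ - (36 - 2)/8 = ½ - ⅛*34 = ½ - 17/4 = -15/4 ≈ -3.7500)
S(x, f) = -15/2 + 2*x (S(x, f) = (-15/4 + x)*2 = -15/2 + 2*x)
(S(0, 3)*13)*174 = ((-15/2 + 2*0)*13)*174 = ((-15/2 + 0)*13)*174 = -15/2*13*174 = -195/2*174 = -16965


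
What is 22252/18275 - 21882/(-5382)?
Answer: 86608969/16392675 ≈ 5.2834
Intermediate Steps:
22252/18275 - 21882/(-5382) = 22252*(1/18275) - 21882*(-1/5382) = 22252/18275 + 3647/897 = 86608969/16392675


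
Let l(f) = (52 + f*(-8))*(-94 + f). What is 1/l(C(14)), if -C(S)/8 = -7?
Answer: 1/15048 ≈ 6.6454e-5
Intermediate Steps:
C(S) = 56 (C(S) = -8*(-7) = 56)
l(f) = (-94 + f)*(52 - 8*f) (l(f) = (52 - 8*f)*(-94 + f) = (-94 + f)*(52 - 8*f))
1/l(C(14)) = 1/(-4888 - 8*56**2 + 804*56) = 1/(-4888 - 8*3136 + 45024) = 1/(-4888 - 25088 + 45024) = 1/15048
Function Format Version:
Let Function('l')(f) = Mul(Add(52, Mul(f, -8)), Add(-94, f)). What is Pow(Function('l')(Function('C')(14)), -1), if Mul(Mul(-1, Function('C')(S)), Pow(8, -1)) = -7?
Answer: Rational(1, 15048) ≈ 6.6454e-5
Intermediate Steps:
Function('C')(S) = 56 (Function('C')(S) = Mul(-8, -7) = 56)
Function('l')(f) = Mul(Add(-94, f), Add(52, Mul(-8, f))) (Function('l')(f) = Mul(Add(52, Mul(-8, f)), Add(-94, f)) = Mul(Add(-94, f), Add(52, Mul(-8, f))))
Pow(Function('l')(Function('C')(14)), -1) = Pow(Add(-4888, Mul(-8, Pow(56, 2)), Mul(804, 56)), -1) = Pow(Add(-4888, Mul(-8, 3136), 45024), -1) = Pow(Add(-4888, -25088, 45024), -1) = Pow(15048, -1) = Rational(1, 15048)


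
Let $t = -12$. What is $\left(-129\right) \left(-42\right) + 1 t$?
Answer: $5406$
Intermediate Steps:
$\left(-129\right) \left(-42\right) + 1 t = \left(-129\right) \left(-42\right) + 1 \left(-12\right) = 5418 - 12 = 5406$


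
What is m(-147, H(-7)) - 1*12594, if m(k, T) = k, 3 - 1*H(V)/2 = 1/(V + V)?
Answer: -12741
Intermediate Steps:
H(V) = 6 - 1/V (H(V) = 6 - 2/(V + V) = 6 - 2*1/(2*V) = 6 - 1/V)
m(-147, H(-7)) - 1*12594 = -147 - 1*12594 = -147 - 12594 = -12741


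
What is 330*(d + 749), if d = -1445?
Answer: -229680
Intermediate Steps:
330*(d + 749) = 330*(-1445 + 749) = 330*(-696) = -229680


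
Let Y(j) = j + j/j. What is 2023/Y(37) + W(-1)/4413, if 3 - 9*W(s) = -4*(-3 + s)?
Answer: 80346997/1509246 ≈ 53.237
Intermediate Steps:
Y(j) = 1 + j (Y(j) = j + 1 = 1 + j)
W(s) = -1 + 4*s/9 (W(s) = 1/3 - (-4)*(-3 + s)/9 = 1/3 - (12 - 4*s)/9 = 1/3 + (-4/3 + 4*s/9) = -1 + 4*s/9)
2023/Y(37) + W(-1)/4413 = 2023/(1 + 37) + (-1 + (4/9)*(-1))/4413 = 2023/38 + (-1 - 4/9)*(1/4413) = 2023*(1/38) - 13/9*1/4413 = 2023/38 - 13/39717 = 80346997/1509246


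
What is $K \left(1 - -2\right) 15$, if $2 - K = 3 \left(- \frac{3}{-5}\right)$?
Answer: $9$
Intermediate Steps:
$K = \frac{1}{5}$ ($K = 2 - 3 \left(- \frac{3}{-5}\right) = 2 - 3 \left(\left(-3\right) \left(- \frac{1}{5}\right)\right) = 2 - 3 \cdot \frac{3}{5} = 2 - \frac{9}{5} = \frac{1}{5} \approx 0.2$)
$K \left(1 - -2\right) 15 = \frac{1 - -2}{5} \cdot 15 = \frac{1 + 2}{5} \cdot 15 = \frac{1}{5} \cdot 3 \cdot 15 = \frac{3}{5} \cdot 15 = 9$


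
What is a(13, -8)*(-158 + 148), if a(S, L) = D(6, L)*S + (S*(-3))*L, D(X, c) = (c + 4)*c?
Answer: -7280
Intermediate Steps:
D(X, c) = c*(4 + c) (D(X, c) = (4 + c)*c = c*(4 + c))
a(S, L) = -3*L*S + L*S*(4 + L) (a(S, L) = (L*(4 + L))*S + (S*(-3))*L = L*S*(4 + L) + (-3*S)*L = L*S*(4 + L) - 3*L*S = -3*L*S + L*S*(4 + L))
a(13, -8)*(-158 + 148) = (-8*13*(1 - 8))*(-158 + 148) = -8*13*(-7)*(-10) = 728*(-10) = -7280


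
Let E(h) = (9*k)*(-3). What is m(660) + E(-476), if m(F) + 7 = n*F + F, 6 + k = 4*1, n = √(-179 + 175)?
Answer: 707 + 1320*I ≈ 707.0 + 1320.0*I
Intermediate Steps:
n = 2*I (n = √(-4) = 2*I ≈ 2.0*I)
k = -2 (k = -6 + 4*1 = -6 + 4 = -2)
m(F) = -7 + F + 2*I*F (m(F) = -7 + ((2*I)*F + F) = -7 + (2*I*F + F) = -7 + (F + 2*I*F) = -7 + F + 2*I*F)
E(h) = 54 (E(h) = (9*(-2))*(-3) = -18*(-3) = 54)
m(660) + E(-476) = (-7 + 660 + 2*I*660) + 54 = (-7 + 660 + 1320*I) + 54 = (653 + 1320*I) + 54 = 707 + 1320*I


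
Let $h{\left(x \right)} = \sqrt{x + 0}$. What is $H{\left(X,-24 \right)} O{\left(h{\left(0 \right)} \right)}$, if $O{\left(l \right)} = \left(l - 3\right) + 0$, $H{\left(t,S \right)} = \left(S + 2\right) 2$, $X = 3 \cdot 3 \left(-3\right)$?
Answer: $132$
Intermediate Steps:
$X = -27$ ($X = 9 \left(-3\right) = -27$)
$h{\left(x \right)} = \sqrt{x}$
$H{\left(t,S \right)} = 4 + 2 S$ ($H{\left(t,S \right)} = \left(2 + S\right) 2 = 4 + 2 S$)
$O{\left(l \right)} = -3 + l$ ($O{\left(l \right)} = \left(-3 + l\right) + 0 = -3 + l$)
$H{\left(X,-24 \right)} O{\left(h{\left(0 \right)} \right)} = \left(4 + 2 \left(-24\right)\right) \left(-3 + \sqrt{0}\right) = \left(4 - 48\right) \left(-3 + 0\right) = \left(-44\right) \left(-3\right) = 132$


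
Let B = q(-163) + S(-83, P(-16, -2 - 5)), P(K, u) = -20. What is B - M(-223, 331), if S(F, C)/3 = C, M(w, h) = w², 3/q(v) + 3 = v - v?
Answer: -49790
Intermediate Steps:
q(v) = -1 (q(v) = 3/(-3 + (v - v)) = 3/(-3 + 0) = 3/(-3) = 3*(-⅓) = -1)
S(F, C) = 3*C
B = -61 (B = -1 + 3*(-20) = -1 - 60 = -61)
B - M(-223, 331) = -61 - 1*(-223)² = -61 - 1*49729 = -61 - 49729 = -49790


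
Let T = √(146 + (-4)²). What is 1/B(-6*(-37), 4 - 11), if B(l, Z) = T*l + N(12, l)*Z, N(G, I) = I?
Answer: 7/25086 + 3*√2/8362 ≈ 0.00078641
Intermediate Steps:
T = 9*√2 (T = √(146 + 16) = √162 = 9*√2 ≈ 12.728)
B(l, Z) = Z*l + 9*l*√2 (B(l, Z) = (9*√2)*l + l*Z = 9*l*√2 + Z*l = Z*l + 9*l*√2)
1/B(-6*(-37), 4 - 11) = 1/((-6*(-37))*((4 - 11) + 9*√2)) = 1/(222*(-7 + 9*√2)) = 1/(-1554 + 1998*√2)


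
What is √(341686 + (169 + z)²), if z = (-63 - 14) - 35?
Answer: √344935 ≈ 587.31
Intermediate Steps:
z = -112 (z = -77 - 35 = -112)
√(341686 + (169 + z)²) = √(341686 + (169 - 112)²) = √(341686 + 57²) = √(341686 + 3249) = √344935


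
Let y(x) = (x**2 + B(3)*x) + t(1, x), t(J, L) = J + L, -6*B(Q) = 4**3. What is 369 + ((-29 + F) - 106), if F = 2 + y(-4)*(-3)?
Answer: 69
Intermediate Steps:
B(Q) = -32/3 (B(Q) = -1/6*4**3 = -1/6*64 = -32/3)
y(x) = 1 + x**2 - 29*x/3 (y(x) = (x**2 - 32*x/3) + (1 + x) = 1 + x**2 - 29*x/3)
F = -165 (F = 2 + (1 + (-4)**2 - 29/3*(-4))*(-3) = 2 + (1 + 16 + 116/3)*(-3) = 2 + (167/3)*(-3) = 2 - 167 = -165)
369 + ((-29 + F) - 106) = 369 + ((-29 - 165) - 106) = 369 + (-194 - 106) = 369 - 300 = 69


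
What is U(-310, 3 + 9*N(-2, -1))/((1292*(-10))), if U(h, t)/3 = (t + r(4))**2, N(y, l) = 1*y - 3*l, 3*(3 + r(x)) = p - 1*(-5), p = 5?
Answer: -1369/38760 ≈ -0.035320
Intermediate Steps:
r(x) = 1/3 (r(x) = -3 + (5 - 1*(-5))/3 = -3 + (5 + 5)/3 = -3 + (1/3)*10 = -3 + 10/3 = 1/3)
N(y, l) = y - 3*l
U(h, t) = 3*(1/3 + t)**2 (U(h, t) = 3*(t + 1/3)**2 = 3*(1/3 + t)**2)
U(-310, 3 + 9*N(-2, -1))/((1292*(-10))) = ((1 + 3*(3 + 9*(-2 - 3*(-1))))**2/3)/((1292*(-10))) = ((1 + 3*(3 + 9*(-2 + 3)))**2/3)/(-12920) = ((1 + 3*(3 + 9*1))**2/3)*(-1/12920) = ((1 + 3*(3 + 9))**2/3)*(-1/12920) = ((1 + 3*12)**2/3)*(-1/12920) = ((1 + 36)**2/3)*(-1/12920) = ((1/3)*37**2)*(-1/12920) = ((1/3)*1369)*(-1/12920) = (1369/3)*(-1/12920) = -1369/38760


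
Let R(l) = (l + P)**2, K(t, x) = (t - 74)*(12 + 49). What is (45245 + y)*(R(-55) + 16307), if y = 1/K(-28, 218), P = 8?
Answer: 868753404454/1037 ≈ 8.3776e+8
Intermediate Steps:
K(t, x) = -4514 + 61*t (K(t, x) = (-74 + t)*61 = -4514 + 61*t)
R(l) = (8 + l)**2 (R(l) = (l + 8)**2 = (8 + l)**2)
y = -1/6222 (y = 1/(-4514 + 61*(-28)) = 1/(-4514 - 1708) = 1/(-6222) = -1/6222 ≈ -0.00016072)
(45245 + y)*(R(-55) + 16307) = (45245 - 1/6222)*((8 - 55)**2 + 16307) = 281514389*((-47)**2 + 16307)/6222 = 281514389*(2209 + 16307)/6222 = (281514389/6222)*18516 = 868753404454/1037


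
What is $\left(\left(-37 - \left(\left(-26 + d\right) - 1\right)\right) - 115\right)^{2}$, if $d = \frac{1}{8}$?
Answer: $\frac{1002001}{64} \approx 15656.0$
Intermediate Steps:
$d = \frac{1}{8} \approx 0.125$
$\left(\left(-37 - \left(\left(-26 + d\right) - 1\right)\right) - 115\right)^{2} = \left(\left(-37 - \left(\left(-26 + \frac{1}{8}\right) - 1\right)\right) - 115\right)^{2} = \left(\left(-37 - \left(- \frac{207}{8} - 1\right)\right) - 115\right)^{2} = \left(\left(-37 - - \frac{215}{8}\right) - 115\right)^{2} = \left(\left(-37 + \frac{215}{8}\right) - 115\right)^{2} = \left(- \frac{81}{8} - 115\right)^{2} = \left(- \frac{1001}{8}\right)^{2} = \frac{1002001}{64}$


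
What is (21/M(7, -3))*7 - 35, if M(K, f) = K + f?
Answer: 7/4 ≈ 1.7500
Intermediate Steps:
(21/M(7, -3))*7 - 35 = (21/(7 - 3))*7 - 35 = (21/4)*7 - 35 = 147/4 - 35 = 7/4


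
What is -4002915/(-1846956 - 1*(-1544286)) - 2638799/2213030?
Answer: 134331428152/11163629835 ≈ 12.033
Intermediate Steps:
-4002915/(-1846956 - 1*(-1544286)) - 2638799/2213030 = -4002915/(-1846956 + 1544286) - 2638799*1/2213030 = -4002915/(-302670) - 2638799/2213030 = -4002915*(-1/302670) - 2638799/2213030 = 266861/20178 - 2638799/2213030 = 134331428152/11163629835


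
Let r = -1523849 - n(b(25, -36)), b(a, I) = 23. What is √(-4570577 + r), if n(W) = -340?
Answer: I*√6094086 ≈ 2468.6*I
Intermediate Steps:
r = -1523509 (r = -1523849 - 1*(-340) = -1523849 + 340 = -1523509)
√(-4570577 + r) = √(-4570577 - 1523509) = √(-6094086) = I*√6094086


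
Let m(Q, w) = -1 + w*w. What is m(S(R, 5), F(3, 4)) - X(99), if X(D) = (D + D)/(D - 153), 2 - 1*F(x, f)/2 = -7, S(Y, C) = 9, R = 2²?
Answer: 980/3 ≈ 326.67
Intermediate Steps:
R = 4
F(x, f) = 18 (F(x, f) = 4 - 2*(-7) = 4 + 14 = 18)
X(D) = 2*D/(-153 + D) (X(D) = (2*D)/(-153 + D) = 2*D/(-153 + D))
m(Q, w) = -1 + w²
m(S(R, 5), F(3, 4)) - X(99) = (-1 + 18²) - 2*99/(-153 + 99) = (-1 + 324) - 2*99/(-54) = 323 - 2*99*(-1)/54 = 323 - 1*(-11/3) = 323 + 11/3 = 980/3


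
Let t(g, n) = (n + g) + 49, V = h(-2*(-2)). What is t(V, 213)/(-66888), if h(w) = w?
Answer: -133/33444 ≈ -0.0039768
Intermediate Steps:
V = 4 (V = -2*(-2) = 4)
t(g, n) = 49 + g + n (t(g, n) = (g + n) + 49 = 49 + g + n)
t(V, 213)/(-66888) = (49 + 4 + 213)/(-66888) = 266*(-1/66888) = -133/33444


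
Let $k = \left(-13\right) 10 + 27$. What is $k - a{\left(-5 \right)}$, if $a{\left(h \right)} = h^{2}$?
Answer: $-128$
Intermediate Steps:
$k = -103$ ($k = -130 + 27 = -103$)
$k - a{\left(-5 \right)} = -103 - \left(-5\right)^{2} = -103 - 25 = -128$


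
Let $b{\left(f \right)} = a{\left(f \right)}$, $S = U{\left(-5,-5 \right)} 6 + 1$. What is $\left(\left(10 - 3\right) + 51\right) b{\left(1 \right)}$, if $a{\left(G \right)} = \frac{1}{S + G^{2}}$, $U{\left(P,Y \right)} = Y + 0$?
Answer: $- \frac{29}{14} \approx -2.0714$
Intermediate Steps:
$U{\left(P,Y \right)} = Y$
$S = -29$ ($S = \left(-5\right) 6 + 1 = -30 + 1 = -29$)
$a{\left(G \right)} = \frac{1}{-29 + G^{2}}$
$b{\left(f \right)} = \frac{1}{-29 + f^{2}}$
$\left(\left(10 - 3\right) + 51\right) b{\left(1 \right)} = \frac{\left(10 - 3\right) + 51}{-29 + 1^{2}} = \frac{7 + 51}{-29 + 1} = \frac{58}{-28} = 58 \left(- \frac{1}{28}\right) = - \frac{29}{14}$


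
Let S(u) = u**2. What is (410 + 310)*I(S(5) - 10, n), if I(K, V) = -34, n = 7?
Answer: -24480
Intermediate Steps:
(410 + 310)*I(S(5) - 10, n) = (410 + 310)*(-34) = 720*(-34) = -24480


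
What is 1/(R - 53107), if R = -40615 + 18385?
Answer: -1/75337 ≈ -1.3274e-5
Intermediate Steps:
R = -22230
1/(R - 53107) = 1/(-22230 - 53107) = 1/(-75337) = -1/75337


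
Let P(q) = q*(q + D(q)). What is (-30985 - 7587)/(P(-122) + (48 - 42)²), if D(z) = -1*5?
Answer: -19286/7765 ≈ -2.4837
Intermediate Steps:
D(z) = -5
P(q) = q*(-5 + q) (P(q) = q*(q - 5) = q*(-5 + q))
(-30985 - 7587)/(P(-122) + (48 - 42)²) = (-30985 - 7587)/(-122*(-5 - 122) + (48 - 42)²) = -38572/(-122*(-127) + 6²) = -38572/(15494 + 36) = -38572/15530 = -38572*1/15530 = -19286/7765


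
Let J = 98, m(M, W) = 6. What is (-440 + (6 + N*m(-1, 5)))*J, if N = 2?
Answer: -41356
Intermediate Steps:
(-440 + (6 + N*m(-1, 5)))*J = (-440 + (6 + 2*6))*98 = (-440 + (6 + 12))*98 = (-440 + 18)*98 = -422*98 = -41356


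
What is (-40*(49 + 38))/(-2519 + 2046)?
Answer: 3480/473 ≈ 7.3573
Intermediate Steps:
(-40*(49 + 38))/(-2519 + 2046) = -40*87/(-473) = -3480*(-1/473) = 3480/473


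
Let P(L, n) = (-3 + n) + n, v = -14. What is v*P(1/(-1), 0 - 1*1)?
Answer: 70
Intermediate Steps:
P(L, n) = -3 + 2*n
v*P(1/(-1), 0 - 1*1) = -14*(-3 + 2*(0 - 1*1)) = -14*(-3 + 2*(0 - 1)) = -14*(-3 + 2*(-1)) = -14*(-3 - 2) = -14*(-5) = 70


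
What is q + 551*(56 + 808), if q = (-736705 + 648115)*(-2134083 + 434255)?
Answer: 150588238584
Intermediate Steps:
q = 150587762520 (q = -88590*(-1699828) = 150587762520)
q + 551*(56 + 808) = 150587762520 + 551*(56 + 808) = 150587762520 + 551*864 = 150587762520 + 476064 = 150588238584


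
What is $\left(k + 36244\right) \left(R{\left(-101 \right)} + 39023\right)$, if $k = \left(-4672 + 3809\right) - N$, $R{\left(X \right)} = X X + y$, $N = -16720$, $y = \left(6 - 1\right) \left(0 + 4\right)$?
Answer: $2565661644$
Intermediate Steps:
$y = 20$ ($y = 5 \cdot 4 = 20$)
$R{\left(X \right)} = 20 + X^{2}$ ($R{\left(X \right)} = X X + 20 = X^{2} + 20 = 20 + X^{2}$)
$k = 15857$ ($k = \left(-4672 + 3809\right) - -16720 = -863 + 16720 = 15857$)
$\left(k + 36244\right) \left(R{\left(-101 \right)} + 39023\right) = \left(15857 + 36244\right) \left(\left(20 + \left(-101\right)^{2}\right) + 39023\right) = 52101 \left(\left(20 + 10201\right) + 39023\right) = 52101 \left(10221 + 39023\right) = 52101 \cdot 49244 = 2565661644$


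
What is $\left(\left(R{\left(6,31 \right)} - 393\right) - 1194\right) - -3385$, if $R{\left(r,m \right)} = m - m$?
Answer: $1798$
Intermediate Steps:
$R{\left(r,m \right)} = 0$
$\left(\left(R{\left(6,31 \right)} - 393\right) - 1194\right) - -3385 = \left(\left(0 - 393\right) - 1194\right) - -3385 = \left(-393 - 1194\right) + 3385 = -1587 + 3385 = 1798$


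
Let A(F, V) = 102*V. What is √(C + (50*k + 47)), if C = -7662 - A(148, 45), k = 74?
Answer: 9*I*√105 ≈ 92.223*I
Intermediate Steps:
C = -12252 (C = -7662 - 102*45 = -7662 - 1*4590 = -7662 - 4590 = -12252)
√(C + (50*k + 47)) = √(-12252 + (50*74 + 47)) = √(-12252 + (3700 + 47)) = √(-12252 + 3747) = √(-8505) = 9*I*√105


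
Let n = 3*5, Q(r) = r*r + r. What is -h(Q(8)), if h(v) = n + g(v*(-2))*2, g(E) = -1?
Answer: -13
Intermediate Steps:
Q(r) = r + r² (Q(r) = r² + r = r + r²)
n = 15
h(v) = 13 (h(v) = 15 - 1*2 = 15 - 2 = 13)
-h(Q(8)) = -1*13 = -13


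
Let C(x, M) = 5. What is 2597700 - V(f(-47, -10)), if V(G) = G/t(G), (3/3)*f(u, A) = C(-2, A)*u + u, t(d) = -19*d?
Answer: 49356301/19 ≈ 2.5977e+6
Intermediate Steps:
f(u, A) = 6*u (f(u, A) = 5*u + u = 6*u)
V(G) = -1/19 (V(G) = G/((-19*G)) = G*(-1/(19*G)) = -1/19)
2597700 - V(f(-47, -10)) = 2597700 - 1*(-1/19) = 2597700 + 1/19 = 49356301/19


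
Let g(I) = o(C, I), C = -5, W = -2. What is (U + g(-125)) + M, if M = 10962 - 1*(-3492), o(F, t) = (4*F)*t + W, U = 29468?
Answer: 46420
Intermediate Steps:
o(F, t) = -2 + 4*F*t (o(F, t) = (4*F)*t - 2 = 4*F*t - 2 = -2 + 4*F*t)
g(I) = -2 - 20*I (g(I) = -2 + 4*(-5)*I = -2 - 20*I)
M = 14454 (M = 10962 + 3492 = 14454)
(U + g(-125)) + M = (29468 + (-2 - 20*(-125))) + 14454 = (29468 + (-2 + 2500)) + 14454 = (29468 + 2498) + 14454 = 31966 + 14454 = 46420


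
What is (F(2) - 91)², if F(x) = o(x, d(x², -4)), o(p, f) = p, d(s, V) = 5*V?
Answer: 7921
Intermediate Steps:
F(x) = x
(F(2) - 91)² = (2 - 91)² = (-89)² = 7921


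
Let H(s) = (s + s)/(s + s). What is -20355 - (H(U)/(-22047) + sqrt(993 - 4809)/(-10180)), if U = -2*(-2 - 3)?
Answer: -448766684/22047 + 3*I*sqrt(106)/5090 ≈ -20355.0 + 0.0060681*I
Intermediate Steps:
U = 10 (U = -2*(-5) = 10)
H(s) = 1 (H(s) = (2*s)/((2*s)) = (2*s)*(1/(2*s)) = 1)
-20355 - (H(U)/(-22047) + sqrt(993 - 4809)/(-10180)) = -20355 - (1/(-22047) + sqrt(993 - 4809)/(-10180)) = -20355 - (1*(-1/22047) + sqrt(-3816)*(-1/10180)) = -20355 - (-1/22047 + (6*I*sqrt(106))*(-1/10180)) = -20355 - (-1/22047 - 3*I*sqrt(106)/5090) = -20355 + (1/22047 + 3*I*sqrt(106)/5090) = -448766684/22047 + 3*I*sqrt(106)/5090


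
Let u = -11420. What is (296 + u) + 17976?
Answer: 6852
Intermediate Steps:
(296 + u) + 17976 = (296 - 11420) + 17976 = -11124 + 17976 = 6852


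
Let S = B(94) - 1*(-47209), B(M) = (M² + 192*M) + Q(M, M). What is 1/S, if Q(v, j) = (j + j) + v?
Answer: 1/74375 ≈ 1.3445e-5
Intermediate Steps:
Q(v, j) = v + 2*j (Q(v, j) = 2*j + v = v + 2*j)
B(M) = M² + 195*M (B(M) = (M² + 192*M) + (M + 2*M) = (M² + 192*M) + 3*M = M² + 195*M)
S = 74375 (S = 94*(195 + 94) - 1*(-47209) = 94*289 + 47209 = 27166 + 47209 = 74375)
1/S = 1/74375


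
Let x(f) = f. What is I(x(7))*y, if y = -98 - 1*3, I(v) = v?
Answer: -707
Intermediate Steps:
y = -101 (y = -98 - 3 = -101)
I(x(7))*y = 7*(-101) = -707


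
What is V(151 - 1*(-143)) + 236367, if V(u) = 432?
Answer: 236799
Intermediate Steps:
V(151 - 1*(-143)) + 236367 = 432 + 236367 = 236799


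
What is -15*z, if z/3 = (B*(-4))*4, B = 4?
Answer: 2880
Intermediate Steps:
z = -192 (z = 3*((4*(-4))*4) = 3*(-16*4) = 3*(-64) = -192)
-15*z = -15*(-192) = 2880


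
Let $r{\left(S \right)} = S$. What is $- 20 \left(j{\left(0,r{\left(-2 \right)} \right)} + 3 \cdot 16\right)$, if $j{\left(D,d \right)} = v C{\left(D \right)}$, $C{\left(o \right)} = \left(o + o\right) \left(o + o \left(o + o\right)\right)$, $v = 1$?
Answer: $-960$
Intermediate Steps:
$C{\left(o \right)} = 2 o \left(o + 2 o^{2}\right)$ ($C{\left(o \right)} = 2 o \left(o + o 2 o\right) = 2 o \left(o + 2 o^{2}\right)$)
$j{\left(D,d \right)} = D^{2} \left(2 + 4 D\right)$ ($j{\left(D,d \right)} = 1 D^{2} \left(2 + 4 D\right) = D^{2} \left(2 + 4 D\right)$)
$- 20 \left(j{\left(0,r{\left(-2 \right)} \right)} + 3 \cdot 16\right) = - 20 \left(0^{2} \left(2 + 4 \cdot 0\right) + 3 \cdot 16\right) = - 20 \left(0 \left(2 + 0\right) + 48\right) = - 20 \left(0 \cdot 2 + 48\right) = - 20 \left(0 + 48\right) = \left(-20\right) 48 = -960$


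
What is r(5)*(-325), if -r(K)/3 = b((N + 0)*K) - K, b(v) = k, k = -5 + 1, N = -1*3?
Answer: -8775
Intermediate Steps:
N = -3
k = -4
b(v) = -4
r(K) = 12 + 3*K (r(K) = -3*(-4 - K) = 12 + 3*K)
r(5)*(-325) = (12 + 3*5)*(-325) = (12 + 15)*(-325) = 27*(-325) = -8775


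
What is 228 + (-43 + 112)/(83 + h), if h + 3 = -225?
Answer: 32991/145 ≈ 227.52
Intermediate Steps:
h = -228 (h = -3 - 225 = -228)
228 + (-43 + 112)/(83 + h) = 228 + (-43 + 112)/(83 - 228) = 228 + 69/(-145) = 228 + 69*(-1/145) = 228 - 69/145 = 32991/145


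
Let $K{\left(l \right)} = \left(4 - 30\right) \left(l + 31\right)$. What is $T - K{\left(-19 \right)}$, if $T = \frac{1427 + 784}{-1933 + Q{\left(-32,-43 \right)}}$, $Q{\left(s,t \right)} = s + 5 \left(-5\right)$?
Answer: $\frac{618669}{1990} \approx 310.89$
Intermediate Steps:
$Q{\left(s,t \right)} = -25 + s$ ($Q{\left(s,t \right)} = s - 25 = -25 + s$)
$K{\left(l \right)} = -806 - 26 l$ ($K{\left(l \right)} = - 26 \left(31 + l\right) = -806 - 26 l$)
$T = - \frac{2211}{1990}$ ($T = \frac{1427 + 784}{-1933 - 57} = \frac{2211}{-1933 - 57} = \frac{2211}{-1990} = 2211 \left(- \frac{1}{1990}\right) = - \frac{2211}{1990} \approx -1.1111$)
$T - K{\left(-19 \right)} = - \frac{2211}{1990} - \left(-806 - -494\right) = - \frac{2211}{1990} - \left(-806 + 494\right) = - \frac{2211}{1990} - -312 = - \frac{2211}{1990} + 312 = \frac{618669}{1990}$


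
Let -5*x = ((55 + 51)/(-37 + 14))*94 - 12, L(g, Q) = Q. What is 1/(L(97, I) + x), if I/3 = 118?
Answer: 23/10190 ≈ 0.0022571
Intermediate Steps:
I = 354 (I = 3*118 = 354)
x = 2048/23 (x = -(((55 + 51)/(-37 + 14))*94 - 12)/5 = -((106/(-23))*94 - 12)/5 = -((106*(-1/23))*94 - 12)/5 = -(-106/23*94 - 12)/5 = -(-9964/23 - 12)/5 = -⅕*(-10240/23) = 2048/23 ≈ 89.043)
1/(L(97, I) + x) = 1/(354 + 2048/23) = 1/(10190/23) = 23/10190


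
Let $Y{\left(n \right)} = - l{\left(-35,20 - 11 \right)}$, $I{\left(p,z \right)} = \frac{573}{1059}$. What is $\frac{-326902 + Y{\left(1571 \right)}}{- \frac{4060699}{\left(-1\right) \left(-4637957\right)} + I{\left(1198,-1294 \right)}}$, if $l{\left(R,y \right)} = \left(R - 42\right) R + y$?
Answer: $\frac{14200804068277}{14409920} \approx 9.8549 \cdot 10^{5}$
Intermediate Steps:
$I{\left(p,z \right)} = \frac{191}{353}$ ($I{\left(p,z \right)} = 573 \cdot \frac{1}{1059} = \frac{191}{353}$)
$l{\left(R,y \right)} = y + R \left(-42 + R\right)$ ($l{\left(R,y \right)} = \left(-42 + R\right) R + y = R \left(-42 + R\right) + y = y + R \left(-42 + R\right)$)
$Y{\left(n \right)} = -2704$ ($Y{\left(n \right)} = - (\left(20 - 11\right) + \left(-35\right)^{2} - -1470) = - (\left(20 - 11\right) + 1225 + 1470) = - (9 + 1225 + 1470) = \left(-1\right) 2704 = -2704$)
$\frac{-326902 + Y{\left(1571 \right)}}{- \frac{4060699}{\left(-1\right) \left(-4637957\right)} + I{\left(1198,-1294 \right)}} = \frac{-326902 - 2704}{- \frac{4060699}{\left(-1\right) \left(-4637957\right)} + \frac{191}{353}} = - \frac{329606}{- \frac{4060699}{4637957} + \frac{191}{353}} = - \frac{329606}{\left(-4060699\right) \frac{1}{4637957} + \frac{191}{353}} = - \frac{329606}{- \frac{213721}{244103} + \frac{191}{353}} = - \frac{329606}{- \frac{28819840}{86168359}} = \left(-329606\right) \left(- \frac{86168359}{28819840}\right) = \frac{14200804068277}{14409920}$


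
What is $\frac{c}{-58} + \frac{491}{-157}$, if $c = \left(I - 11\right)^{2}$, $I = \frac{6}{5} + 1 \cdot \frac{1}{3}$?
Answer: $- \frac{4786649}{1024425} \approx -4.6725$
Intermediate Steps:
$I = \frac{23}{15}$ ($I = 6 \cdot \frac{1}{5} + 1 \cdot \frac{1}{3} = \frac{6}{5} + \frac{1}{3} = \frac{23}{15} \approx 1.5333$)
$c = \frac{20164}{225}$ ($c = \left(\frac{23}{15} - 11\right)^{2} = \left(- \frac{142}{15}\right)^{2} = \frac{20164}{225} \approx 89.618$)
$\frac{c}{-58} + \frac{491}{-157} = \frac{20164}{225 \left(-58\right)} + \frac{491}{-157} = \frac{20164}{225} \left(- \frac{1}{58}\right) + 491 \left(- \frac{1}{157}\right) = - \frac{10082}{6525} - \frac{491}{157} = - \frac{4786649}{1024425}$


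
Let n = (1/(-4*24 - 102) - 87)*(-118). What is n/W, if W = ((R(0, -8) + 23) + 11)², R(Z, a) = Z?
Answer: 1016393/114444 ≈ 8.8811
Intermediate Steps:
n = 1016393/99 (n = (1/(-96 - 102) - 87)*(-118) = (1/(-198) - 87)*(-118) = (-1/198 - 87)*(-118) = -17227/198*(-118) = 1016393/99 ≈ 10267.)
W = 1156 (W = ((0 + 23) + 11)² = (23 + 11)² = 34² = 1156)
n/W = (1016393/99)/1156 = (1016393/99)*(1/1156) = 1016393/114444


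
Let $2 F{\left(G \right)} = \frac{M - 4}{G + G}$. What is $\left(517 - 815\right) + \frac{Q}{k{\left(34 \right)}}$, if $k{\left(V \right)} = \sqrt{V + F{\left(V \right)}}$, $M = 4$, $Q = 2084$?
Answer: $-298 + \frac{1042 \sqrt{34}}{17} \approx 59.403$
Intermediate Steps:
$F{\left(G \right)} = 0$ ($F{\left(G \right)} = \frac{\left(4 - 4\right) \frac{1}{G + G}}{2} = \frac{0 \frac{1}{2 G}}{2} = \frac{1}{2} \cdot 0 = 0$)
$k{\left(V \right)} = \sqrt{V}$ ($k{\left(V \right)} = \sqrt{V + 0} = \sqrt{V}$)
$\left(517 - 815\right) + \frac{Q}{k{\left(34 \right)}} = \left(517 - 815\right) + \frac{2084}{\sqrt{34}} = -298 + 2084 \frac{\sqrt{34}}{34} = -298 + \frac{1042 \sqrt{34}}{17}$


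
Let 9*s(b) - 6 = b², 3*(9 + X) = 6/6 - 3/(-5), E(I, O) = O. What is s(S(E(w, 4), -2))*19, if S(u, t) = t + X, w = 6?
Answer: 493981/2025 ≈ 243.94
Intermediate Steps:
X = -127/15 (X = -9 + (6/6 - 3/(-5))/3 = -9 + (6*(⅙) - 3*(-⅕))/3 = -9 + (1 + ⅗)/3 = -9 + (⅓)*(8/5) = -9 + 8/15 = -127/15 ≈ -8.4667)
S(u, t) = -127/15 + t (S(u, t) = t - 127/15 = -127/15 + t)
s(b) = ⅔ + b²/9
s(S(E(w, 4), -2))*19 = (⅔ + (-127/15 - 2)²/9)*19 = (⅔ + (-157/15)²/9)*19 = (⅔ + (⅑)*(24649/225))*19 = (⅔ + 24649/2025)*19 = (25999/2025)*19 = 493981/2025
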